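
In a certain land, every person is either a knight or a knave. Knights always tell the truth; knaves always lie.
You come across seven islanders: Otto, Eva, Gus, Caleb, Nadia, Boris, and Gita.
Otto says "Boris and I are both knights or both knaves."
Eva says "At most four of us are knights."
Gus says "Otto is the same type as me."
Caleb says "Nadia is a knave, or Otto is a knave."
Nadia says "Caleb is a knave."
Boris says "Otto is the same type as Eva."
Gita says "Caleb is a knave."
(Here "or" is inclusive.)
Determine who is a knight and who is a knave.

As a knight, Otto's statement "Boris and I are both knights or both knaves" should be true; it is.
Eva is a knight, so "at most four of us are knights" must be true — and it is.
Gus is a knave, and the claim "Otto is the same type as me" is indeed False.
Caleb (knight): "Nadia is a knave, or Otto is a knave" — true. ✓
Nadia is a knave, so "Caleb is a knave" must be False — and it is.
Boris is a knight; "Otto is the same type as Eva" is true, as required.
Since Gita is a knave, "Caleb is a knave" needs to be False, which holds.

Knights: Otto, Eva, Caleb, and Boris. Knaves: Gus, Nadia, and Gita.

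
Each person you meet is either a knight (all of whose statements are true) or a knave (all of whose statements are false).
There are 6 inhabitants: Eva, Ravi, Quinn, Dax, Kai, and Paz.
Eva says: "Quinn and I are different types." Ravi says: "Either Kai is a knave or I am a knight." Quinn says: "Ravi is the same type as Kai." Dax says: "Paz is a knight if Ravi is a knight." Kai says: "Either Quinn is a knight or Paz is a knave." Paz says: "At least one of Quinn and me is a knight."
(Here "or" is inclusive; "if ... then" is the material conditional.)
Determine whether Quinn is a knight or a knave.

Quinn is a knave.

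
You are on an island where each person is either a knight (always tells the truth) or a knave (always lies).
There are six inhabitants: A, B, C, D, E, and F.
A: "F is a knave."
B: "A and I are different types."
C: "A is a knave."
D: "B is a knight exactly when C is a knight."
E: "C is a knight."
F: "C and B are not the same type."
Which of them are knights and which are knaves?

A is a knave, B is a knave, C is a knight, D is a knave, E is a knight, and F is a knight.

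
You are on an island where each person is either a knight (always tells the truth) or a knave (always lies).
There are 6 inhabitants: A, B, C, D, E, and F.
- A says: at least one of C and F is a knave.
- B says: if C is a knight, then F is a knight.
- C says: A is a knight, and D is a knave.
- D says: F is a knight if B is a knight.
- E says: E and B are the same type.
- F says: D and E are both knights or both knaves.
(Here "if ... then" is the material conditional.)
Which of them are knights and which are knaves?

A is a knight; "at least one of C and F is a knave" is True, as required.
As a knight, B's statement "if C is a knight, then F is a knight" should be True; it is.
Since C is a knave, "A is a knight, and D is a knave" needs to be false, which holds.
Since D is a knight, "F is a knight if B is a knight" needs to be True, which holds.
E is a knight, and the claim "E and B are the same type" is indeed True.
Since F is a knight, "D and E are both knights or both knaves" needs to be True, which holds.

A is a knight, B is a knight, C is a knave, D is a knight, E is a knight, and F is a knight.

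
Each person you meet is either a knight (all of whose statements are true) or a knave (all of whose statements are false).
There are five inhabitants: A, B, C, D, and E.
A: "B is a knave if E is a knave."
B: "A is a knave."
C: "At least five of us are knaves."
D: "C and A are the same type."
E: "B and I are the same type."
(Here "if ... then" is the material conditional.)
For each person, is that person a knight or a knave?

Suppose A is a knight. Then A's statement "B is a knave if E is a knave" would have to be true. Checking the 16 ways to assign the others, none is consistent with every speaker.
(For instance, with B=knight, C=knave, D=knight, E=knave, A's claim "B is a knave if E is a knave" comes out false where it would need to be true.)
So A must be a knave, making "B is a knave if E is a knave" false. Taking A=knave, B=knight, C=knave, D=knight, E=knave, each remaining statement checks out:
  B (knight): "A is a knave" — true. ✓
  C (knave): "at least five of us are knaves" — false. ✓
  D (knight): "C and A are the same type" — true. ✓
  E (knave): "B and I are the same type" — false. ✓
This is the unique consistent assignment.

A is a knave, B is a knight, C is a knave, D is a knight, and E is a knave.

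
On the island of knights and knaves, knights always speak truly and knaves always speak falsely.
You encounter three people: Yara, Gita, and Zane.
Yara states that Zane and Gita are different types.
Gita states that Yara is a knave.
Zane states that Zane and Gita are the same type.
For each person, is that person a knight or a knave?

Knights: Gita and Zane. Knaves: Yara.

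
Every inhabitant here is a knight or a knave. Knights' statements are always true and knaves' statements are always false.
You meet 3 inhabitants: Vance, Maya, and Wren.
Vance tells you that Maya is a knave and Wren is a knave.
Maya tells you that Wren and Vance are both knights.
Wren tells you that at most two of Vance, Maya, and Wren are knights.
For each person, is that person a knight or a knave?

Vance is a knave, Maya is a knave, and Wren is a knight.

Vance is a knave, so "Maya is a knave and Wren is a knave" must be False — and it is.
Maya (knave): "Wren and Vance are both knights" — False. ✓
Wren is a knight; "at most two of Vance, Maya, and Wren are knights" is True, as required.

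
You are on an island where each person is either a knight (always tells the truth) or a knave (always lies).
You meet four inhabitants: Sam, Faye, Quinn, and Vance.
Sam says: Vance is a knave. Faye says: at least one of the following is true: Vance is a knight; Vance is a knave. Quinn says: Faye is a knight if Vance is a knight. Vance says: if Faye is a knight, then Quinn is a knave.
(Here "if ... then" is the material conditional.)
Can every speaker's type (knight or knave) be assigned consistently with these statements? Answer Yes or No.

Yes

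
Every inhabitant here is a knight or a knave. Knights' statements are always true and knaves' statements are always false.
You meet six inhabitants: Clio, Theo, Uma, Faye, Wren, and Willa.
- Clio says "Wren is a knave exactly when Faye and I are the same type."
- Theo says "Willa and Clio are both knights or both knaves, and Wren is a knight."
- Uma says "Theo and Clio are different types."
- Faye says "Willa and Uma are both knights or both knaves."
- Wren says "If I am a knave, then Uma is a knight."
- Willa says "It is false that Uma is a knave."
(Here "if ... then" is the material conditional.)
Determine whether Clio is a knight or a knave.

Consistent assignments: {Clio=knave, Theo=knave, Uma=knave, Faye=knight, Wren=knave, Willa=knave}
In every consistent assignment, Clio is a knave.

Clio is a knave.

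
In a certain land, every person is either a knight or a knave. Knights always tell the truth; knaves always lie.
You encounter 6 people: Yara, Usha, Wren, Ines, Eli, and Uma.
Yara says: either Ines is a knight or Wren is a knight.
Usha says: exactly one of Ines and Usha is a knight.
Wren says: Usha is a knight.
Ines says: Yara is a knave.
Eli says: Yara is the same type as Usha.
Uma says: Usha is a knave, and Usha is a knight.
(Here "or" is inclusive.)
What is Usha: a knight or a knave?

Usha is a knight.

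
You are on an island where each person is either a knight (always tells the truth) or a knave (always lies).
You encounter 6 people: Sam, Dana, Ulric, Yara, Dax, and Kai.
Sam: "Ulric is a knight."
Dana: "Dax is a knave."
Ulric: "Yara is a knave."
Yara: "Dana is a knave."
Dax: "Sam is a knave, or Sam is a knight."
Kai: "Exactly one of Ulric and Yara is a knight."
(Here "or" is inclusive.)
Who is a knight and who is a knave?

As a knave, Sam's statement "Ulric is a knight" should be false; it is.
Dana is a knave, so "Dax is a knave" must be false — and it is.
As a knave, Ulric's statement "Yara is a knave" should be false; it is.
As a knight, Yara's statement "Dana is a knave" should be true; it is.
Dax is a knight, so "Sam is a knave, or Sam is a knight" must be true — and it is.
As a knight, Kai's statement "exactly one of Ulric and Yara is a knight" should be true; it is.

Sam is a knave, Dana is a knave, Ulric is a knave, Yara is a knight, Dax is a knight, and Kai is a knight.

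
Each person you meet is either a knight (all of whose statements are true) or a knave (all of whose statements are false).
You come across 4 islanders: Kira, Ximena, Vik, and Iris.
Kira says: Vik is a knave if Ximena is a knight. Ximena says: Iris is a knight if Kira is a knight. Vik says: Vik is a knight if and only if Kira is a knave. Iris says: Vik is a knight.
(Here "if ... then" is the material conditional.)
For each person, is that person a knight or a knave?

Kira (knave): "Vik is a knave if Ximena is a knight" — false. ✓
Ximena is a knight, so "Iris is a knight if Kira is a knight" must be true — and it is.
Vik is a knight; "Vik is a knight if and only if Kira is a knave" is true, as required.
As a knight, Iris's statement "Vik is a knight" should be true; it is.

Kira is a knave, Ximena is a knight, Vik is a knight, and Iris is a knight.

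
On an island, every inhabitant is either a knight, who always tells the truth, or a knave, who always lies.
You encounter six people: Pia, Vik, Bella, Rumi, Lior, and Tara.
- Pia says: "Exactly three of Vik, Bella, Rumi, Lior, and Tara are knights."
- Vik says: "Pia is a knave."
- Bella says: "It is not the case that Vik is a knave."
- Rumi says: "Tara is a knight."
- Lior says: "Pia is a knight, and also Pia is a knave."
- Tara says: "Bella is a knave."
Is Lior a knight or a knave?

Consistent assignments: {Pia=knave, Vik=knight, Bella=knight, Rumi=knave, Lior=knave, Tara=knave}
In every consistent assignment, Lior is a knave.

Lior is a knave.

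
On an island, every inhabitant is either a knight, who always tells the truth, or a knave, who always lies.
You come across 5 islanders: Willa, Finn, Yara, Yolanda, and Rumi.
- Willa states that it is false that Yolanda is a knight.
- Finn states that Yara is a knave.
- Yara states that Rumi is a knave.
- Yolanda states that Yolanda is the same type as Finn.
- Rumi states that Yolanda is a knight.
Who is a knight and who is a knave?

Willa is a knave, Finn is a knight, Yara is a knave, Yolanda is a knight, and Rumi is a knight.

Suppose Willa is a knight. Then Willa's statement "it is false that Yolanda is a knight" would have to be true. Checking the 16 ways to assign the others, none is consistent with every speaker.
(For instance, with Finn=knight, Yara=knave, Yolanda=knight, Rumi=knight, Willa's claim "it is false that Yolanda is a knight" comes out false where it would need to be true.)
So Willa must be a knave, making "it is false that Yolanda is a knight" false. Taking Willa=knave, Finn=knight, Yara=knave, Yolanda=knight, Rumi=knight, each remaining statement checks out:
  Finn (knight): "Yara is a knave" — true. ✓
  Yara (knave): "Rumi is a knave" — false. ✓
  Yolanda (knight): "Yolanda is the same type as Finn" — true. ✓
  Rumi (knight): "Yolanda is a knight" — true. ✓
This is the unique consistent assignment.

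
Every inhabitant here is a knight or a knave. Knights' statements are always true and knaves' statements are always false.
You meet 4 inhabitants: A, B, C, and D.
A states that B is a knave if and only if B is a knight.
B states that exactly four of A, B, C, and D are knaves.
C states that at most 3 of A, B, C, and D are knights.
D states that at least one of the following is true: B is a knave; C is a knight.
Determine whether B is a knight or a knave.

Consistent assignments: {A=knave, B=knave, C=knight, D=knight}
In every consistent assignment, B is a knave.

B is a knave.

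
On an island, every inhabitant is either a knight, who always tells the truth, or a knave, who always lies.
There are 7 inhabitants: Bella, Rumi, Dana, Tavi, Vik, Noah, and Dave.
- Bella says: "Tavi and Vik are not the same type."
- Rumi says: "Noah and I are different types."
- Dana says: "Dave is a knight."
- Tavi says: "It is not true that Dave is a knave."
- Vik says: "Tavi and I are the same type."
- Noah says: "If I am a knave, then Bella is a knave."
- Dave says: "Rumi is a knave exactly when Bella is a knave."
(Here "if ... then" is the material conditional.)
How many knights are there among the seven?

5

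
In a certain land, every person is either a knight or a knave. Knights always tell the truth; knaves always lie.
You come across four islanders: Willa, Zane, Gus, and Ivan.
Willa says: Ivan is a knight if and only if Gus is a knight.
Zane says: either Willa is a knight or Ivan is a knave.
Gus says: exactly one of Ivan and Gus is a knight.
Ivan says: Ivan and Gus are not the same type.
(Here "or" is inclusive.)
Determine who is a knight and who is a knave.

Willa is a knight, Zane is a knight, Gus is a knave, and Ivan is a knave.

Suppose Willa is a knave. Then Willa's statement "Ivan is a knight if and only if Gus is a knight" would have to be false. Checking the 8 ways to assign the others, none is consistent with every speaker.
(For instance, with Zane=knight, Gus=knave, Ivan=knave, Willa's claim "Ivan is a knight if and only if Gus is a knight" comes out true where it would need to be false.)
So Willa must be a knight, making "Ivan is a knight if and only if Gus is a knight" true. Taking Willa=knight, Zane=knight, Gus=knave, Ivan=knave, each remaining statement checks out:
  Zane (knight): "either Willa is a knight or Ivan is a knave" — true. ✓
  Gus (knave): "exactly one of Ivan and Gus is a knight" — false. ✓
  Ivan (knave): "Ivan and Gus are not the same type" — false. ✓
This is the unique consistent assignment.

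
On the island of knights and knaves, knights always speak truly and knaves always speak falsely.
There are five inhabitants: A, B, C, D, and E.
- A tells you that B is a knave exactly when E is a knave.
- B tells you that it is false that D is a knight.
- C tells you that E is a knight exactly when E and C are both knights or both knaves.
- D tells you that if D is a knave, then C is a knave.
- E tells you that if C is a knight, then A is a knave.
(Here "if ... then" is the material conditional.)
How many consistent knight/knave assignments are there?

3

Consistent assignments:
  A=knight, B=knave, C=knight, D=knight, E=knave
  A=knave, B=knave, C=knight, D=knight, E=knight
  A=knave, B=knave, C=knave, D=knight, E=knight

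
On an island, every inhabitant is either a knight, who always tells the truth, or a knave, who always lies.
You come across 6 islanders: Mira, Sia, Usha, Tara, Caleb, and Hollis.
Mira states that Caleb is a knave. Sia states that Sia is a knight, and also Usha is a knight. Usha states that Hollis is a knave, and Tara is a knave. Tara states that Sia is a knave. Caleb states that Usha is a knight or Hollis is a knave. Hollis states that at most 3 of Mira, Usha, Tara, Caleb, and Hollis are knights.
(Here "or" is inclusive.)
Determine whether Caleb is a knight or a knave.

Caleb is a knave.

Consistent assignments: {Mira=knight, Sia=knave, Usha=knave, Tara=knight, Caleb=knave, Hollis=knight}
In every consistent assignment, Caleb is a knave.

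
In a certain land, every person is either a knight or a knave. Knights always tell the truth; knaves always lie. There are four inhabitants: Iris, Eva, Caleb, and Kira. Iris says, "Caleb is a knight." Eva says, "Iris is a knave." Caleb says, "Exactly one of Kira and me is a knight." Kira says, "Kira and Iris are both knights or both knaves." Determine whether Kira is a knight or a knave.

Consistent assignments: {Iris=knight, Eva=knave, Caleb=knight, Kira=knave}
In every consistent assignment, Kira is a knave.

Kira is a knave.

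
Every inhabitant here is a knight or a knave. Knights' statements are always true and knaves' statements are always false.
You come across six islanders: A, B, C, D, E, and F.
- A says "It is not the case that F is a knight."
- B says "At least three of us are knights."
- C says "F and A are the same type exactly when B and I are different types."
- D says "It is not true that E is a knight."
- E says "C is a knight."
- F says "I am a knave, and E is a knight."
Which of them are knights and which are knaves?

Knights: A, B, and D. Knaves: C, E, and F.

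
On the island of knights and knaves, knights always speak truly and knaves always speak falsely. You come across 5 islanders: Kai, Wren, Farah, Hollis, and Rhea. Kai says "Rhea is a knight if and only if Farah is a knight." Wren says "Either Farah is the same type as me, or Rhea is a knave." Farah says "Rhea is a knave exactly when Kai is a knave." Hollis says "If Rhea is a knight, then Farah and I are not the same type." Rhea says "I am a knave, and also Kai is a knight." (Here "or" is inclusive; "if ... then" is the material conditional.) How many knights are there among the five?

3

The unique consistent assignment is Kai=knave, Wren=knight, Farah=knight, Hollis=knight, Rhea=knave.
That has 3 knights.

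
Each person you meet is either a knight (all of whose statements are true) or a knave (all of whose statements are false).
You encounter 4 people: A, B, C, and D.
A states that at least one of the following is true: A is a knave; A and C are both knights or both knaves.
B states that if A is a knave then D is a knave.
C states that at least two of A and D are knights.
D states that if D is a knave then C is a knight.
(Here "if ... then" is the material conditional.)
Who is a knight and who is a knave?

A is a knight, so "at least one of the following is true: A is a knave; A and C are both knights or both knaves" must be true — and it is.
B (knight): "if A is a knave then D is a knave" — true. ✓
As a knight, C's statement "at least two of A and D are knights" should be true; it is.
D is a knight; "if D is a knave then C is a knight" is true, as required.

A is a knight, B is a knight, C is a knight, and D is a knight.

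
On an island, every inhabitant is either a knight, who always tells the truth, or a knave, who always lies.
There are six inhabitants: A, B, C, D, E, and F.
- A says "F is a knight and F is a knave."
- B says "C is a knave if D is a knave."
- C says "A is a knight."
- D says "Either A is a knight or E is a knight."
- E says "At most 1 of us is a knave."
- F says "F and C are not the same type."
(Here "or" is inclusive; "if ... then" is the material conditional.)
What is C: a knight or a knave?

C is a knave.

Consistent assignments: {A=knave, B=knight, C=knave, D=knave, E=knave, F=knight}; {A=knave, B=knight, C=knave, D=knave, E=knave, F=knave}
In every consistent assignment, C is a knave.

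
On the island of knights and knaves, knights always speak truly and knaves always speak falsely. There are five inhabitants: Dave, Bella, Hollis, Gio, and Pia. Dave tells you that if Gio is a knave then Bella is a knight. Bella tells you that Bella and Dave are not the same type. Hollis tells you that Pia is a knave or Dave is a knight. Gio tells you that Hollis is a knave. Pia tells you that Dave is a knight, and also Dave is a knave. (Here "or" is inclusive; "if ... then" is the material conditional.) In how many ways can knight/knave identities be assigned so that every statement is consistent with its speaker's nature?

1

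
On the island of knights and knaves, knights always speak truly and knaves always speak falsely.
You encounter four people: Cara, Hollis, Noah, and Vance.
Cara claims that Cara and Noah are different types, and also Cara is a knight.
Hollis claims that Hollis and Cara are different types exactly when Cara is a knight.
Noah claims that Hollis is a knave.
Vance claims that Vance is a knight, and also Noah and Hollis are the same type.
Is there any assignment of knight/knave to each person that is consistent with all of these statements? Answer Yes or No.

Checking all 16 assignments, each has at least one speaker whose statement's truth value contradicts their type.

No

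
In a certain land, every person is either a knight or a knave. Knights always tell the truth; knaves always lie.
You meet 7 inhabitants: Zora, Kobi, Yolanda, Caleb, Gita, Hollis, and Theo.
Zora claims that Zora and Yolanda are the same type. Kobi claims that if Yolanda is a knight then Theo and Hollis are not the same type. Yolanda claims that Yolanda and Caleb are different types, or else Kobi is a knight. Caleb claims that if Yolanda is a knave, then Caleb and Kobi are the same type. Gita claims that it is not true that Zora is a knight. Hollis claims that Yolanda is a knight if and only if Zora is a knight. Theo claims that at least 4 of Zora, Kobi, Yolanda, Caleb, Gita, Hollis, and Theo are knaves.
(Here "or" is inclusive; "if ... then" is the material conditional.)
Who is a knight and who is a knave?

Zora is a knight, and the claim "Zora and Yolanda are the same type" is indeed True.
Kobi is a knight, and the claim "if Yolanda is a knight then Theo and Hollis are not the same type" is indeed True.
Yolanda (knight): "Yolanda and Caleb are different types, or else Kobi is a knight" — True. ✓
Since Caleb is a knight, "if Yolanda is a knave, then Caleb and Kobi are the same type" needs to be True, which holds.
Gita is a knave, so "it is not true that Zora is a knight" must be False — and it is.
Hollis is a knight, so "Yolanda is a knight if and only if Zora is a knight" must be True — and it is.
Since Theo is a knave, "at least 4 of Zora, Kobi, Yolanda, Caleb, Gita, Hollis, and Theo are knaves" needs to be False, which holds.

Zora is a knight, Kobi is a knight, Yolanda is a knight, Caleb is a knight, Gita is a knave, Hollis is a knight, and Theo is a knave.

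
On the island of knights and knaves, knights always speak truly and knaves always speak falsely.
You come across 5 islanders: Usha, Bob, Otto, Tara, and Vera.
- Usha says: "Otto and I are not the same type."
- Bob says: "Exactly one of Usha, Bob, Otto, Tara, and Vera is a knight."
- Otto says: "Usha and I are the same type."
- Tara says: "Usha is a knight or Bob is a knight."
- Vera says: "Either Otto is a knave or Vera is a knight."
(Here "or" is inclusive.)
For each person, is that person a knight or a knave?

Usha is a knight; "Otto and I are not the same type" is True, as required.
Since Bob is a knave, "exactly one of Usha, Bob, Otto, Tara, and Vera is a knight" needs to be false, which holds.
Otto is a knave, so "Usha and I are the same type" must be false — and it is.
Tara (knight): "Usha is a knight or Bob is a knight" — True. ✓
As a knight, Vera's statement "either Otto is a knave or Vera is a knight" should be True; it is.

Usha is a knight, Bob is a knave, Otto is a knave, Tara is a knight, and Vera is a knight.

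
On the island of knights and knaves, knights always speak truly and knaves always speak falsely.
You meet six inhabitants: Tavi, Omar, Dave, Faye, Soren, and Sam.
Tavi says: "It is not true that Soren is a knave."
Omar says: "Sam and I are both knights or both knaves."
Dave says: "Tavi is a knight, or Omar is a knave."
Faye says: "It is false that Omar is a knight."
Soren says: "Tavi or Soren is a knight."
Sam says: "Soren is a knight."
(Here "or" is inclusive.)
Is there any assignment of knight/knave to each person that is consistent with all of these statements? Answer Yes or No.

Yes

One consistent assignment: Tavi=knight, Omar=knight, Dave=knight, Faye=knave, Soren=knight, Sam=knight.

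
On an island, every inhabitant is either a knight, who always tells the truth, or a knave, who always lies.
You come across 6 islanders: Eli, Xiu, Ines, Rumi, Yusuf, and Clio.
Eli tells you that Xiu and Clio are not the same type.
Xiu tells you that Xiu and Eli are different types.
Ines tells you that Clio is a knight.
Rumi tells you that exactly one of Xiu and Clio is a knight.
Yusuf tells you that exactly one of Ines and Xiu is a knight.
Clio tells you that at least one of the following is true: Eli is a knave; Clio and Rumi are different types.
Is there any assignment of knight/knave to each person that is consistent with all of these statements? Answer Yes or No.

One consistent assignment: Eli=knave, Xiu=knight, Ines=knight, Rumi=knave, Yusuf=knave, Clio=knight.

Yes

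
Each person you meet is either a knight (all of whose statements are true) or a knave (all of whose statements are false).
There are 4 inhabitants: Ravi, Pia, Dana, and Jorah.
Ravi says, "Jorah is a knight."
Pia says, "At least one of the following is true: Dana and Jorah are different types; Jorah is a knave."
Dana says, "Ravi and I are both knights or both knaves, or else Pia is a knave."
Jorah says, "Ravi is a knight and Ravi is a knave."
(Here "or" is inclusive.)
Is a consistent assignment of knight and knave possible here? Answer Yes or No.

Checking all 16 assignments, each has at least one speaker whose statement's truth value contradicts their type.

No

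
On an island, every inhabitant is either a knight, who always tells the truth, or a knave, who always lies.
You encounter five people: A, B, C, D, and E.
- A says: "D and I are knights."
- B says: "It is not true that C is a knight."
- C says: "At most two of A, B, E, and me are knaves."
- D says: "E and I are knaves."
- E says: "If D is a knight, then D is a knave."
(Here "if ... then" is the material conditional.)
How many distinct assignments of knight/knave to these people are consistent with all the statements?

1

Consistent assignments:
  A=knave, B=knave, C=knight, D=knave, E=knight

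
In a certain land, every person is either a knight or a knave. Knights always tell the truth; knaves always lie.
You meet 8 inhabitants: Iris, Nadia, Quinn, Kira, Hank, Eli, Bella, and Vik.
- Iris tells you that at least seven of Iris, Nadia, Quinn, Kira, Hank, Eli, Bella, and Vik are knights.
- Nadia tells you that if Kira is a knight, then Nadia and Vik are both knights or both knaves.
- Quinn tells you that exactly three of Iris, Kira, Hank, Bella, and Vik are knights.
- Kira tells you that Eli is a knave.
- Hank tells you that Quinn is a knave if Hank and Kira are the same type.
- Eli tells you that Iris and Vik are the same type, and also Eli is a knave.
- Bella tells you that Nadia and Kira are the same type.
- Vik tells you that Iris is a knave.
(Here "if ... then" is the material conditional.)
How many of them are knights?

The unique consistent assignment is Iris=knave, Nadia=knight, Quinn=knave, Kira=knight, Hank=knight, Eli=knave, Bella=knight, Vik=knight.
That has 5 knights.

5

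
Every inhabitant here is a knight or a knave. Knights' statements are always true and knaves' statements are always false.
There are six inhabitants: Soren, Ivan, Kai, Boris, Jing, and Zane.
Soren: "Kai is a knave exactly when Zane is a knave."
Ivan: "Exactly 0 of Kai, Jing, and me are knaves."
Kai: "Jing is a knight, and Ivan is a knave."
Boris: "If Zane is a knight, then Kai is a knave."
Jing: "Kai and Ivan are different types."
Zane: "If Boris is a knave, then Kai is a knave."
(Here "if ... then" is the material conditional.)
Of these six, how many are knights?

2

The unique consistent assignment is Soren=knave, Ivan=knave, Kai=knave, Boris=knight, Jing=knave, Zane=knight.
That has 2 knights.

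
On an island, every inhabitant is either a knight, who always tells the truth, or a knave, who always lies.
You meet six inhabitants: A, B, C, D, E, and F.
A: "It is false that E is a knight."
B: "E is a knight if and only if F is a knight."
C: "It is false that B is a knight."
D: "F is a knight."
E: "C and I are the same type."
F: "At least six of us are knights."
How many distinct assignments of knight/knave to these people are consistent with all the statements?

Consistent assignments:
  A=knave, B=knave, C=knight, D=knave, E=knight, F=knave

1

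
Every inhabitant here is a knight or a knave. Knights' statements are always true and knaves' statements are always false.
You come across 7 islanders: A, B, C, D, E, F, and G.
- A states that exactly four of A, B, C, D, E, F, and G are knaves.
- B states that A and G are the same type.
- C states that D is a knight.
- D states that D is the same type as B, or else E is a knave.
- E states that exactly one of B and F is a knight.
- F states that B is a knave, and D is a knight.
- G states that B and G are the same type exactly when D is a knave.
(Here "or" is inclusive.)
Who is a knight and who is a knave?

Knights: B and E. Knaves: A, C, D, F, and G.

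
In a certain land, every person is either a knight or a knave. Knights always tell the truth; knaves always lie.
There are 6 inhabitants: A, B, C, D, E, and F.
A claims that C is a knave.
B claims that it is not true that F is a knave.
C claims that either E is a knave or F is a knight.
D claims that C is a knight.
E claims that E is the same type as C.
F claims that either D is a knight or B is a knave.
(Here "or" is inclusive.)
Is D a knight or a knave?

Consistent assignments: {A=knave, B=knight, C=knight, D=knight, E=knight, F=knight}; {A=knave, B=knight, C=knight, D=knight, E=knave, F=knight}
In every consistent assignment, D is a knight.

D is a knight.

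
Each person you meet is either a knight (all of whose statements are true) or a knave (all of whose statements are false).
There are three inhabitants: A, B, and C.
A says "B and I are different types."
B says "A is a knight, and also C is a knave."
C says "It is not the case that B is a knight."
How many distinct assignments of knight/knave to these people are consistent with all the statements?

2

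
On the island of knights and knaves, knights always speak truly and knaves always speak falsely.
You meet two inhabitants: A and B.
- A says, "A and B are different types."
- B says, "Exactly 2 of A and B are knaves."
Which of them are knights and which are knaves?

A is a knight; "A and B are different types" is true, as required.
B is a knave; "exactly 2 of A and B are knaves" is false, as required.

Knights: A. Knaves: B.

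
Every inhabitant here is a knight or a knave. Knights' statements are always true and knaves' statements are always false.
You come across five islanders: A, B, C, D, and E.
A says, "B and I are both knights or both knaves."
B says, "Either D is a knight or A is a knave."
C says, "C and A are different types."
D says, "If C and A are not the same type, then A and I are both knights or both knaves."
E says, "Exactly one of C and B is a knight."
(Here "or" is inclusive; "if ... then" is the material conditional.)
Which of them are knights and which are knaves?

A is a knave, and the claim "B and I are both knights or both knaves" is indeed False.
B is a knight, so "either D is a knight or A is a knave" must be True — and it is.
C is a knave, and the claim "C and A are different types" is indeed False.
D is a knight, and the claim "if C and A are not the same type, then A and I are both knights or both knaves" is indeed True.
E is a knight, and the claim "exactly one of C and B is a knight" is indeed True.

Knights: B, D, and E. Knaves: A and C.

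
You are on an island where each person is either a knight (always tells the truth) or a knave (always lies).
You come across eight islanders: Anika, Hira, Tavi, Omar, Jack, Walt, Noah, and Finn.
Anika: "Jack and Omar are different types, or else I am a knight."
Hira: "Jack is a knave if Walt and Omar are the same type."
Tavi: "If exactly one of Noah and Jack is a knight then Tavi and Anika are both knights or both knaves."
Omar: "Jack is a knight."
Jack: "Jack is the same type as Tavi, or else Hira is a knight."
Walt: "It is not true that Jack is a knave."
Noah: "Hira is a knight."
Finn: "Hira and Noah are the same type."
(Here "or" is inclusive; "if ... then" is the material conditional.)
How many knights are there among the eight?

6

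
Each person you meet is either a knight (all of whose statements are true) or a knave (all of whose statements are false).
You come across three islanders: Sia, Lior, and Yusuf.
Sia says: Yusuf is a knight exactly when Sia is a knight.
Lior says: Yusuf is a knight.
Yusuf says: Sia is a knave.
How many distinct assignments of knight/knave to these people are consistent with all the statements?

1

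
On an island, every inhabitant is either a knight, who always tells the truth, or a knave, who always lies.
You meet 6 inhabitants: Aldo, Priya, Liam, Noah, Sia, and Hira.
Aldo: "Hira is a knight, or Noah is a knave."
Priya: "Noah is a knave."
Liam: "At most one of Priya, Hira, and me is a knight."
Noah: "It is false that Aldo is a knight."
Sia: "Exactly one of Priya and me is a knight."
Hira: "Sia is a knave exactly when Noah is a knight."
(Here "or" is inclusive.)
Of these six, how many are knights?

3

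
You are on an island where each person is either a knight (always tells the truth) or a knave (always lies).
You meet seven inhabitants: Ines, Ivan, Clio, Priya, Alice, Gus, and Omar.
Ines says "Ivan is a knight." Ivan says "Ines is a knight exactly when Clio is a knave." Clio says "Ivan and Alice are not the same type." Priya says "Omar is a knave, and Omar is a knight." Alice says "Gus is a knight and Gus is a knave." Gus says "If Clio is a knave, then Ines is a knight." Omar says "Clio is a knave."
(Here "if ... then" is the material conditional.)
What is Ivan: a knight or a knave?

Ivan is a knave.

Consistent assignments: {Ines=knave, Ivan=knave, Clio=knave, Priya=knave, Alice=knave, Gus=knave, Omar=knight}
In every consistent assignment, Ivan is a knave.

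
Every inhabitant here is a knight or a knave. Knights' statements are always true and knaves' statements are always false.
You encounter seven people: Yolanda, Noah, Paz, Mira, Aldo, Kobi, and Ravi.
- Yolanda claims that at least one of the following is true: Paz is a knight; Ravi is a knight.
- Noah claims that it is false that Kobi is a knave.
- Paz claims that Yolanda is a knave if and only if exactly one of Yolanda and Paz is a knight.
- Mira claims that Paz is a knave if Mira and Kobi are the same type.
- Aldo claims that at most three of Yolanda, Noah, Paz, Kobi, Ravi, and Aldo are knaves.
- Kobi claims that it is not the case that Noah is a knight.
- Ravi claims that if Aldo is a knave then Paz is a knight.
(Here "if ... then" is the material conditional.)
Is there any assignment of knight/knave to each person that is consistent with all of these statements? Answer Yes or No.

Checking all 128 assignments, each has at least one speaker whose statement's truth value contradicts their type.

No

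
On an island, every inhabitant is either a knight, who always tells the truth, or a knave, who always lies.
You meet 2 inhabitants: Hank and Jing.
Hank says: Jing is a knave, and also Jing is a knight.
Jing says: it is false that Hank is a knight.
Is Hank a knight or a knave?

Hank is a knave.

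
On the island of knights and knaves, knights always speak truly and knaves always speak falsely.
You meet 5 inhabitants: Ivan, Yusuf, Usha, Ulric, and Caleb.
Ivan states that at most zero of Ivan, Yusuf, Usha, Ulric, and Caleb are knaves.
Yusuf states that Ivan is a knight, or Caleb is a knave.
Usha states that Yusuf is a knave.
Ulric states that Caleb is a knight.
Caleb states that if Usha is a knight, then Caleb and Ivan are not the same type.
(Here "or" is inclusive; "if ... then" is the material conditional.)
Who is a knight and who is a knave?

Ivan is a knave, Yusuf is a knave, Usha is a knight, Ulric is a knight, and Caleb is a knight.

Suppose Ivan is a knight. Then Ivan's statement "at most zero of Ivan, Yusuf, Usha, Ulric, and Caleb are knaves" would have to be true. Checking the 16 ways to assign the others, none is consistent with every speaker.
(For instance, with Yusuf=knave, Usha=knight, Ulric=knight, Caleb=knight, Ivan's claim "at most zero of Ivan, Yusuf, Usha, Ulric, and Caleb are knaves" comes out false where it would need to be true.)
So Ivan must be a knave, making "at most zero of Ivan, Yusuf, Usha, Ulric, and Caleb are knaves" false. Taking Ivan=knave, Yusuf=knave, Usha=knight, Ulric=knight, Caleb=knight, each remaining statement checks out:
  Yusuf (knave): "Ivan is a knight, or Caleb is a knave" — false. ✓
  Usha (knight): "Yusuf is a knave" — true. ✓
  Ulric (knight): "Caleb is a knight" — true. ✓
  Caleb (knight): "if Usha is a knight, then Caleb and Ivan are not the same type" — true. ✓
This is the unique consistent assignment.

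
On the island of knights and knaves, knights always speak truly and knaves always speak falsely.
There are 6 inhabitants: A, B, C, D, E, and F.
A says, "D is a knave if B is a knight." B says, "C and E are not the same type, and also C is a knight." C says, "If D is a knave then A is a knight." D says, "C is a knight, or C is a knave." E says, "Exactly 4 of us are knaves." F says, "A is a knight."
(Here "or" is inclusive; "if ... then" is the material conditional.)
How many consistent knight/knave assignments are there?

Consistent assignments:
  A=knave, B=knight, C=knight, D=knight, E=knave, F=knave

1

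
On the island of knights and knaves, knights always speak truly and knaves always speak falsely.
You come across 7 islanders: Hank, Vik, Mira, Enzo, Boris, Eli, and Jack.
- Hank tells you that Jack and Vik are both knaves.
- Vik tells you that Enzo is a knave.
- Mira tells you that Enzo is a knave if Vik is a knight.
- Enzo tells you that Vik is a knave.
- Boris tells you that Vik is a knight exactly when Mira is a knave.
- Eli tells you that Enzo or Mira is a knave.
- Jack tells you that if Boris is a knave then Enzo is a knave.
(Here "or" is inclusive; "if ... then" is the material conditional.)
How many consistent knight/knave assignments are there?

2

Consistent assignments:
  Hank=knave, Vik=knight, Mira=knight, Enzo=knave, Boris=knave, Eli=knight, Jack=knight
  Hank=knave, Vik=knave, Mira=knight, Enzo=knight, Boris=knight, Eli=knave, Jack=knight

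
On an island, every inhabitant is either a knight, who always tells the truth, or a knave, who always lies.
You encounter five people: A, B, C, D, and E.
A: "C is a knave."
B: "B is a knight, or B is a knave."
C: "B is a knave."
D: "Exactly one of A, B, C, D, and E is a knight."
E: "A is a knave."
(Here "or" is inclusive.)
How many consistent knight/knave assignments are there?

1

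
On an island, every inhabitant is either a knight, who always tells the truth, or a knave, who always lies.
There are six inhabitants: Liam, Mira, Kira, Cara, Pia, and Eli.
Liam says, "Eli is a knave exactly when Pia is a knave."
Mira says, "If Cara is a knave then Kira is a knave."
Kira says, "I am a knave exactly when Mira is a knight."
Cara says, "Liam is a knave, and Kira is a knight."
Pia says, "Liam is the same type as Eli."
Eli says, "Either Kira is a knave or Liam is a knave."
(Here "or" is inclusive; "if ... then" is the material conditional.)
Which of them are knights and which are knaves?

Liam is a knight, and the claim "Eli is a knave exactly when Pia is a knave" is indeed True.
Mira (knave): "if Cara is a knave then Kira is a knave" — False. ✓
Kira (knight): "I am a knave exactly when Mira is a knight" — True. ✓
Cara is a knave, and the claim "Liam is a knave, and Kira is a knight" is indeed False.
Since Pia is a knave, "Liam is the same type as Eli" needs to be False, which holds.
Eli is a knave, and the claim "either Kira is a knave or Liam is a knave" is indeed False.

Liam is a knight, Mira is a knave, Kira is a knight, Cara is a knave, Pia is a knave, and Eli is a knave.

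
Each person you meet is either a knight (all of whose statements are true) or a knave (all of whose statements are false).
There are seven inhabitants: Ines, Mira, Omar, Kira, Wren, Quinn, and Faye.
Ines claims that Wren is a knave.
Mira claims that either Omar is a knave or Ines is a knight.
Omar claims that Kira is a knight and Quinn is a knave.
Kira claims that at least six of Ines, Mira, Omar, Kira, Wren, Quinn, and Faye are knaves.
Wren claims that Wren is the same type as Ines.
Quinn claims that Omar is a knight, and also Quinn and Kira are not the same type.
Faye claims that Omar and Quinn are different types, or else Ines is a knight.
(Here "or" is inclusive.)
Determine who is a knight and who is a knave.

Knights: Ines, Mira, and Faye. Knaves: Omar, Kira, Wren, and Quinn.

Ines is a knight, and the claim "Wren is a knave" is indeed true.
Mira (knight): "either Omar is a knave or Ines is a knight" — true. ✓
As a knave, Omar's statement "Kira is a knight and Quinn is a knave" should be False; it is.
Kira (knave): "at least six of Ines, Mira, Omar, Kira, Wren, Quinn, and Faye are knaves" — False. ✓
Wren is a knave, and the claim "Wren is the same type as Ines" is indeed False.
Quinn is a knave, so "Omar is a knight, and also Quinn and Kira are not the same type" must be False — and it is.
As a knight, Faye's statement "Omar and Quinn are different types, or else Ines is a knight" should be true; it is.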